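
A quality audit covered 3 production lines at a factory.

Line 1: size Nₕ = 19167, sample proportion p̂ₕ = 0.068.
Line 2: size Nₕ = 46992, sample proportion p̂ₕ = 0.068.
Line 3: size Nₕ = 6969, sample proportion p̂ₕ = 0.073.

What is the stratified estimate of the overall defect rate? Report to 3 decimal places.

N = 19167 + 46992 + 6969 = 73128.
Overall proportion = Σ (Nₕ/N)·p̂ₕ.
Σ Nₕp̂ₕ = 1303.356 + 3195.456 + 508.737 = 5007.549.
5007.549 / 73128 = 0.06848... → 0.068.

0.068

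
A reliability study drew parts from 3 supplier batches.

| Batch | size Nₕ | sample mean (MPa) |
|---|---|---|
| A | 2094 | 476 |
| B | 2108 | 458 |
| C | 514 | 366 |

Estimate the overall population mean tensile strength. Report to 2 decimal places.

x̄_st = (Σ Nₕx̄ₕ) / (Σ Nₕ) = (2094·476 + 2108·458 + 514·366) / 4716
= 2150332 / 4716 = 455.9652... → 455.97.

455.97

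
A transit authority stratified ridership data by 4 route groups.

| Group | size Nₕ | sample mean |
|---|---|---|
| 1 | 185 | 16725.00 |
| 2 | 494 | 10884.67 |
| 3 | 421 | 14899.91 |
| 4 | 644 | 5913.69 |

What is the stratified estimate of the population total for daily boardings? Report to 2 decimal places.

1: 185·16725.00 = 3094125
2: 494·10884.67 = 5377026.98
3: 421·14899.91 = 6272862.11
4: 644·5913.69 = 3808416.36
τ̂ = Σ Nₕx̄ₕ = 18552430.45.

18552430.45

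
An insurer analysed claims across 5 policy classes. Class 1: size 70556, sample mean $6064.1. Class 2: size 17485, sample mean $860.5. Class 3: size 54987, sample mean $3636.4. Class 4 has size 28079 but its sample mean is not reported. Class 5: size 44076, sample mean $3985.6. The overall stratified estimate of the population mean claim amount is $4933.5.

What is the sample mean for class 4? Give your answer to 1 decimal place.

8656.9

Σ Nₕx̄ₕ = N·μ, so 28079·x̄_4 = 215183·4933.5 − (70556·6064.1 + 17485·860.5 + 54987·3636.4 + 44076·3985.6).
= 1061605330.5 − 818528514.5 = 243076816.
x̄_4 = 243076816 / 28079 = 8656.890... → 8656.9.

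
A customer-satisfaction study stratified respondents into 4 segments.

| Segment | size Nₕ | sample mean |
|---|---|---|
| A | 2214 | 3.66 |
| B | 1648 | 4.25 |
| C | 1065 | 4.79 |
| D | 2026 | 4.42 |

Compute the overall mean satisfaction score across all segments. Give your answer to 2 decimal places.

N = 6953; weights Wₕ = Nₕ/N = (0.3184, 0.2370, 0.1532, 0.2914).
x̄_st = Σ Wₕ·x̄ₕ = 0.3184·3.66 + 0.2370·4.25 + 0.1532·4.79 + 0.2914·4.42 ≈ 4.1944...
→ 4.19.

4.19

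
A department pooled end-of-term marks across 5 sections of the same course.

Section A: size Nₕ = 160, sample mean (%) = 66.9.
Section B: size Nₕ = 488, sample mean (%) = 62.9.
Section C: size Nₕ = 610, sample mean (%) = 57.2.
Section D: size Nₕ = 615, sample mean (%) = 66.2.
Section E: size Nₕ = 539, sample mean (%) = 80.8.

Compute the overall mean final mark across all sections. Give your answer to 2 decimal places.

N = 2412; weights Wₕ = Nₕ/N = (0.0663, 0.2023, 0.2529, 0.2550, 0.2235).
x̄_st = Σ Wₕ·x̄ₕ = 0.0663·66.9 + 0.2023·62.9 + 0.2529·57.2 + 0.2550·66.2 + 0.2235·80.8 ≈ 66.5653...
→ 66.57.

66.57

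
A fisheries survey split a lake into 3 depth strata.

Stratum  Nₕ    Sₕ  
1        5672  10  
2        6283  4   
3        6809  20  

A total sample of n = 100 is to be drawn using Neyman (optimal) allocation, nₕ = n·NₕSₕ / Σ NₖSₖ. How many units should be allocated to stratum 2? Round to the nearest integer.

1: NₕSₕ = 5672·10 = 56720
2: NₕSₕ = 6283·4 = 25132
3: NₕSₕ = 6809·20 = 136180
Σ NₕSₕ = 218032.
n_2 = 100·25132/218032 = 11.527... → 12.

12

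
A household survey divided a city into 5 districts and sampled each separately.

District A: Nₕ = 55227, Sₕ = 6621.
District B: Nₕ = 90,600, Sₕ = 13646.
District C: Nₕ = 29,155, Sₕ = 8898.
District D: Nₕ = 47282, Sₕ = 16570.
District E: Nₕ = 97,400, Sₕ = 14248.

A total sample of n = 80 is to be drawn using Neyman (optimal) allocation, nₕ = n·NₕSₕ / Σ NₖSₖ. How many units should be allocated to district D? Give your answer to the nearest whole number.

16

A: NₕSₕ = 55227·6621 = 365657967
B: NₕSₕ = 90600·13646 = 1236327600
C: NₕSₕ = 29155·8898 = 259421190
D: NₕSₕ = 47282·16570 = 783462740
E: NₕSₕ = 97400·14248 = 1387755200
Σ NₕSₕ = 4032624697.
n_D = 80·783462740/4032624697 = 15.542... → 16.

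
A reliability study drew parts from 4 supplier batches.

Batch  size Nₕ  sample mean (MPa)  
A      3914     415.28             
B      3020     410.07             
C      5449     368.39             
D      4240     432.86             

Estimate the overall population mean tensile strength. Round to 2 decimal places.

403.45

N = 16623; weights Wₕ = Nₕ/N = (0.2355, 0.1817, 0.3278, 0.2551).
x̄_st = Σ Wₕ·x̄ₕ = 0.2355·415.28 + 0.1817·410.07 + 0.3278·368.39 + 0.2551·432.86 ≈ 403.4471...
→ 403.45.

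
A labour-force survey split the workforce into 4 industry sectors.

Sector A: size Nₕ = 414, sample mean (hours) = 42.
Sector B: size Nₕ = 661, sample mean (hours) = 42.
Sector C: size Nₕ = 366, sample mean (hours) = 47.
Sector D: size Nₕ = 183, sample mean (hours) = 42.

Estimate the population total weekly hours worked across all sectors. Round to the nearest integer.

70038

Estimate total by summing Nₕ·x̄ₕ over strata.
414·42 + 661·42 + 366·47 + 183·42 = 17388 + 27762 + 17202 + 7686 = 70038.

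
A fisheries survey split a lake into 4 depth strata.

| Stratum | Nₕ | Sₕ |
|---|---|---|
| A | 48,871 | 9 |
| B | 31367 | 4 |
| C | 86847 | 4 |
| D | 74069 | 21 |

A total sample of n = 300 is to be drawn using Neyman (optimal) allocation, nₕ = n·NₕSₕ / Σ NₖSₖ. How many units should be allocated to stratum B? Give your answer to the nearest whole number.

15

A: NₕSₕ = 48871·9 = 439839
B: NₕSₕ = 31367·4 = 125468
C: NₕSₕ = 86847·4 = 347388
D: NₕSₕ = 74069·21 = 1555449
Σ NₕSₕ = 2468144.
n_B = 300·125468/2468144 = 15.250... → 15.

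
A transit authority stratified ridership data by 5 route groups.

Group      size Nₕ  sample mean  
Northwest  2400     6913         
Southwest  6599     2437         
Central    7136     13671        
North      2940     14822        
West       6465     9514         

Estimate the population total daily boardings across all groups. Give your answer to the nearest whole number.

235313909

Population total = Σ Nₕ·x̄ₕ (each stratum's size times its mean).
2400·6913 + 6599·2437 + 7136·13671 + 2940·14822 + 6465·9514 = 16591200 + 16081763 + 97556256 + 43576680 + 61508010 = 235313909.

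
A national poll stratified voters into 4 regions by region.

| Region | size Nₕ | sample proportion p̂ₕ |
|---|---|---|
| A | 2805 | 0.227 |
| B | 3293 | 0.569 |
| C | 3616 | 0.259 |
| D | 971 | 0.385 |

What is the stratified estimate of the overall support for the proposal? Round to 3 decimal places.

0.358

Wₕ = Nₕ/N with N = 10685: 0.2625, 0.3082, 0.3384, 0.0909.
p̂_st = 0.2625·0.227 + 0.3082·0.569 + 0.3384·0.259 + 0.0909·0.385 ≈ 0.35759... → 0.358.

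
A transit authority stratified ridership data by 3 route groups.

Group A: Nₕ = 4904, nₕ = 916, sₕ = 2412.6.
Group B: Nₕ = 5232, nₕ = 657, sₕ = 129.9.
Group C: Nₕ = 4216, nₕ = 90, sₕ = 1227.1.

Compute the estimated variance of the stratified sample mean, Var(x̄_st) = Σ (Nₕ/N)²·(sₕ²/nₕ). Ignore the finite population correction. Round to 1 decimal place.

N = 14352. Term for each stratum: Wₕ²sₕ²/nₕ.
Var(x̄_st) = 741.9100 + 3.4132 + 1443.7558 = 2189.0791 → 2189.1.

2189.1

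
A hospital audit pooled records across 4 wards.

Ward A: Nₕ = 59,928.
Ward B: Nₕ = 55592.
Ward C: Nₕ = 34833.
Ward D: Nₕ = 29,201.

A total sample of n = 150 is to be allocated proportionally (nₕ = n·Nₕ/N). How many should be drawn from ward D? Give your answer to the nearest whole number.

Share of ward D = 29201/179554 = 0.16263.
Allocate 150 × 0.16263 = 24.395... → 24.

24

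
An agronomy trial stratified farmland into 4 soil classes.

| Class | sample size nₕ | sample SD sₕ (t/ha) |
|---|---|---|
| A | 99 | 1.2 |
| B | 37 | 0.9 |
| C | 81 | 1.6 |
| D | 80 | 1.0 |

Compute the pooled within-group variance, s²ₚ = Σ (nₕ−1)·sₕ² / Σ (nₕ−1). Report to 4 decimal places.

1.5498

Degrees of freedom: 98 + 36 + 80 + 79 = 293.
Σ(nₕ−1)sₕ² = 98·1.44 + 36·0.81 + 80·2.56 + 79·1 = 454.08.
s²ₚ = 454.08 / 293 = 1.549761... → 1.5498.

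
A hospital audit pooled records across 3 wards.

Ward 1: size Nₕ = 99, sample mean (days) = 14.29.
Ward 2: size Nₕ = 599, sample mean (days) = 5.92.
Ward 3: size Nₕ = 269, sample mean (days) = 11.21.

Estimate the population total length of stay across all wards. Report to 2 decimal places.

7976.28

Estimate total by summing Nₕ·x̄ₕ over strata.
99·14.29 + 599·5.92 + 269·11.21 = 1414.71 + 3546.08 + 3015.49 = 7976.28.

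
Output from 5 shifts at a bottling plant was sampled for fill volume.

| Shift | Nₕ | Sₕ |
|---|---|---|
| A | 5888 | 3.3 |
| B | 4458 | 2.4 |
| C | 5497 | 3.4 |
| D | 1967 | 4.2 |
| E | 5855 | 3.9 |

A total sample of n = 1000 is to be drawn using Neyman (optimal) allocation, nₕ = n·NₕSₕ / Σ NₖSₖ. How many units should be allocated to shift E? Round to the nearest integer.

Σ NₕSₕ = 5888·3.3 + 4458·2.4 + 5497·3.4 + 1967·4.2 + 5855·3.9 = 79915.3.
Share for E: 22834.5/79915.3 = 0.28573.
n_E = 1000 × 0.28573 = 285.734... → 286.

286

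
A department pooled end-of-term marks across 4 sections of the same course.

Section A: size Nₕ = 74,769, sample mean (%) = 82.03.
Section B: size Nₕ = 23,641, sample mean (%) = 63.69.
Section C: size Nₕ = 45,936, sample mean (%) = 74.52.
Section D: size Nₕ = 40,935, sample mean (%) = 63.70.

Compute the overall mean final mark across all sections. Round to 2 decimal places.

73.78

N = 185281; weights Wₕ = Nₕ/N = (0.4035, 0.1276, 0.2479, 0.2209).
x̄_st = Σ Wₕ·x̄ₕ = 0.4035·82.03 + 0.1276·63.69 + 0.2479·74.52 + 0.2209·63.70 ≈ 73.7782...
→ 73.78.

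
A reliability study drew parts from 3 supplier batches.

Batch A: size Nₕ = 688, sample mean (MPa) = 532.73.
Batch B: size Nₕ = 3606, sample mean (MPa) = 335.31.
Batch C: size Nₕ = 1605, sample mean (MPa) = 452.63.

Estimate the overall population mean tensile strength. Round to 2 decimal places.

390.26

N = 5899; weights Wₕ = Nₕ/N = (0.1166, 0.6113, 0.2721).
x̄_st = Σ Wₕ·x̄ₕ = 0.1166·532.73 + 0.6113·335.31 + 0.2721·452.63 ≈ 390.2555...
→ 390.26.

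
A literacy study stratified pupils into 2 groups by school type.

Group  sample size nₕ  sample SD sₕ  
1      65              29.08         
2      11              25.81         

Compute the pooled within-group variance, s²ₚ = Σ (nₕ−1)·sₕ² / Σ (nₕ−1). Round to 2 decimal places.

821.39

1: (65−1)·29.08² = 64·845.6464 = 54121.3696
2: (11−1)·25.81² = 10·666.1561 = 6661.561
Numerator = 60782.9306; denominator = Σ(nₕ−1) = 74.
s²ₚ = 60782.9306/74 = 821.3910... → 821.39.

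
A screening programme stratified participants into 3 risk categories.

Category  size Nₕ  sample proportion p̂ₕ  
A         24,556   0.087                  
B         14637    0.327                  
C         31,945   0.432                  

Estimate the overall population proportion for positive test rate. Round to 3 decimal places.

0.291

N = 24556 + 14637 + 31945 = 71138.
Overall proportion = Σ (Nₕ/N)·p̂ₕ.
Σ Nₕp̂ₕ = 2136.372 + 4786.299 + 13800.24 = 20722.911.
20722.911 / 71138 = 0.29131... → 0.291.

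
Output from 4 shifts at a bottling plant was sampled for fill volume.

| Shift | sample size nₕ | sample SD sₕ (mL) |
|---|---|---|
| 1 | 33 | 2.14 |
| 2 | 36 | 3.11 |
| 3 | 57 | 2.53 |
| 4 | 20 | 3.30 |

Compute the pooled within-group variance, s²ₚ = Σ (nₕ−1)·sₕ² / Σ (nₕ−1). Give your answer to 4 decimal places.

7.3974

1: (33−1)·2.14² = 32·4.5796 = 146.5472
2: (36−1)·3.11² = 35·9.6721 = 338.5235
3: (57−1)·2.53² = 56·6.4009 = 358.4504
4: (20−1)·3.30² = 19·10.89 = 206.91
Numerator = 1050.4311; denominator = Σ(nₕ−1) = 142.
s²ₚ = 1050.4311/142 = 7.397402... → 7.3974.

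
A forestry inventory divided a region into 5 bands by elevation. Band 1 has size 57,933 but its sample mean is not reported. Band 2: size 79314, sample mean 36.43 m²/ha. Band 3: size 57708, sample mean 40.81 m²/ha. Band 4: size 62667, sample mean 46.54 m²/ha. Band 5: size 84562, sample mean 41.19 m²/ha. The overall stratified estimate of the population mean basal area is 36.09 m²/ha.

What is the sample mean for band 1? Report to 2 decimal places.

N = 57933 + 79314 + 57708 + 62667 + 84562 = 342184.
Overall total = μ·N = 36.09·342184 = 12349420.56.
Subtract the known strata: 79314·36.43 + 57708·40.81 + 62667·46.54 + 84562·41.19 = 11644103.46.
Remaining total for band 1: 12349420.56 − 11644103.46 = 705317.1.
Divide by its size: 705317.1 / 57933 = 12.1747... → 12.17.

12.17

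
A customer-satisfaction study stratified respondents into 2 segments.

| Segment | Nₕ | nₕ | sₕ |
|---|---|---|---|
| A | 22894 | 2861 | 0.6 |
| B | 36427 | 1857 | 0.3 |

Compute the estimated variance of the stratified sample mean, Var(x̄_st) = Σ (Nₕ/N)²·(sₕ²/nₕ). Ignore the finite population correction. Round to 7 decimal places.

N = 59321; Wₕ = Nₕ/N.
segment A: (22894/59321)²·0.6²/2861 = 0.0000187418
segment B: (36427/59321)²·0.3²/1857 = 0.0000182751
Sum = 0.0000370169 → 0.0000370.

0.0000370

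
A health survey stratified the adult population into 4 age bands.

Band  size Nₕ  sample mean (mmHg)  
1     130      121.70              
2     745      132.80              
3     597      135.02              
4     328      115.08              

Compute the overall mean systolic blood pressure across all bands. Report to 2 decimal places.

129.51

N = 130 + 745 + 597 + 328 = 1800.
Weight each subgroup mean by Nₕ/N and sum.
Σ Nₕx̄ₕ = 130·121.70 + 745·132.80 + 597·135.02 + 328·115.08 = 15821 + 98936 + 80606.94 + 37746.24 = 233110.18.
Divide by N: 233110.18 / 1800 = 129.5057... → 129.51.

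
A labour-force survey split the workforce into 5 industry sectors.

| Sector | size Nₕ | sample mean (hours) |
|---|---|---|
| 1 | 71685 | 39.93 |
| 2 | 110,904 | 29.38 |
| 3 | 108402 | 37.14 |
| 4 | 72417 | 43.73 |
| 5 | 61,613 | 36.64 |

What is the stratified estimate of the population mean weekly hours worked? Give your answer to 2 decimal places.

x̄_st = (Σ Nₕx̄ₕ) / (Σ Nₕ) = (71685·39.93 + 110904·29.38 + 108402·37.14 + 72417·43.73 + 61613·36.64) / 425021
= 15571087.58 / 425021 = 36.6360... → 36.64.

36.64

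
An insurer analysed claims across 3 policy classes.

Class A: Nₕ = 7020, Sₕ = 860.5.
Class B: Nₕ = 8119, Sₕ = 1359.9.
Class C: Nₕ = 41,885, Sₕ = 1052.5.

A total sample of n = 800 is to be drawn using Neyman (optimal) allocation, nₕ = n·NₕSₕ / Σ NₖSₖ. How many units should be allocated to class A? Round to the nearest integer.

79

A: NₕSₕ = 7020·860.5 = 6040710
B: NₕSₕ = 8119·1359.9 = 11041028.1
C: NₕSₕ = 41885·1052.5 = 44083962.5
Σ NₕSₕ = 61165700.6.
n_A = 800·6040710/61165700.6 = 79.008... → 79.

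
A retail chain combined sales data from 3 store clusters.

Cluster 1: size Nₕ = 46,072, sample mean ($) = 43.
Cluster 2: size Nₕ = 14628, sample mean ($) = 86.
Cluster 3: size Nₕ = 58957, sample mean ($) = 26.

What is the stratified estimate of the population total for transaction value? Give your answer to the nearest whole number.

1: 46072·43 = 1981096
2: 14628·86 = 1258008
3: 58957·26 = 1532882
τ̂ = Σ Nₕx̄ₕ = 4771986.

4771986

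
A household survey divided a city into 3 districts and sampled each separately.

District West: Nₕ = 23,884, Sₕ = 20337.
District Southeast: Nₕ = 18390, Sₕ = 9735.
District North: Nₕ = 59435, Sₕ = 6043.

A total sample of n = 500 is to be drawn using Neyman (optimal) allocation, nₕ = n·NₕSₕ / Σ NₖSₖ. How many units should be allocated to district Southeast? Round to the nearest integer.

87

West: NₕSₕ = 23884·20337 = 485728908
Southeast: NₕSₕ = 18390·9735 = 179026650
North: NₕSₕ = 59435·6043 = 359165705
Σ NₕSₕ = 1023921263.
n_Southeast = 500·179026650/1023921263 = 87.422... → 87.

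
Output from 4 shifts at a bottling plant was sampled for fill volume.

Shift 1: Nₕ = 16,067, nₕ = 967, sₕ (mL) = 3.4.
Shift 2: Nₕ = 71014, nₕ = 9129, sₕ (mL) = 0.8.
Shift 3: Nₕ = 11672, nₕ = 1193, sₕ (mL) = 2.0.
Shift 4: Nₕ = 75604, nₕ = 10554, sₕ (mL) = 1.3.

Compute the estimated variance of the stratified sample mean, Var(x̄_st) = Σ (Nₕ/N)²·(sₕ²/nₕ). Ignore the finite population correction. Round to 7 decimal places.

N = 174357; Wₕ = Nₕ/N.
shift 1: (16067/174357)²·3.4²/967 = 0.0001015131
shift 2: (71014/174357)²·0.8²/9129 = 0.0000116296
shift 3: (11672/174357)²·2.0²/1193 = 0.0000150256
shift 4: (75604/174357)²·1.3²/10554 = 0.0000301079
Sum = 0.0001582762 → 0.0001583.

0.0001583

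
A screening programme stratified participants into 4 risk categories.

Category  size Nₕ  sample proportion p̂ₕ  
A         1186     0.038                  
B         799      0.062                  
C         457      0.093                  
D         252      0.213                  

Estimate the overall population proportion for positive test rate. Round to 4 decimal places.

Wₕ = Nₕ/N with N = 2694: 0.4402, 0.2966, 0.1696, 0.0935.
p̂_st = 0.4402·0.038 + 0.2966·0.062 + 0.1696·0.093 + 0.0935·0.213 ≈ 0.070818... → 0.0708.

0.0708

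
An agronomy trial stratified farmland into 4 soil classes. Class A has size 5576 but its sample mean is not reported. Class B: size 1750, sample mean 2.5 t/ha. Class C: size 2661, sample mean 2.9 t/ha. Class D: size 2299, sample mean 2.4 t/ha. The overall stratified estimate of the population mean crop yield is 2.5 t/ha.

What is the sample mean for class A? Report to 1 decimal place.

Σ Nₕx̄ₕ = N·μ, so 5576·x̄_A = 12286·2.5 − (1750·2.5 + 2661·2.9 + 2299·2.4).
= 30715 − 17609.5 = 13105.5.
x̄_A = 13105.5 / 5576 = 2.350... → 2.4.

2.4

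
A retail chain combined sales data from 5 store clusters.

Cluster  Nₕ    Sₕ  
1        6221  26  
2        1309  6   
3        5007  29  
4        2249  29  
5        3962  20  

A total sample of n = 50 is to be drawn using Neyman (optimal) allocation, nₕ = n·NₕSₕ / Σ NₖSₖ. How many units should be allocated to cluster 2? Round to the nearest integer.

1

Σ NₕSₕ = 6221·26 + 1309·6 + 5007·29 + 2249·29 + 3962·20 = 459264.
Share for 2: 7854/459264 = 0.01710.
n_2 = 50 × 0.01710 = 0.855... → 1.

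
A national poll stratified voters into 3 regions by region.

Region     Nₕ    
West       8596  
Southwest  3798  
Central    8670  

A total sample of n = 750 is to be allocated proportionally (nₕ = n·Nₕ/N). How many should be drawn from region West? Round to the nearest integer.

306

Share of region West = 8596/21064 = 0.40809.
Allocate 750 × 0.40809 = 306.067... → 306.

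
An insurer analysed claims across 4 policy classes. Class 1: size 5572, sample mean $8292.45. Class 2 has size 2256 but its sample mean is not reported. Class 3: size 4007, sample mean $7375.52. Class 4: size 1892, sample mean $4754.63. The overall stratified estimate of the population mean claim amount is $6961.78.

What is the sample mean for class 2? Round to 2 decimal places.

4791.38

N = 5572 + 2256 + 4007 + 1892 = 13727.
Overall total = μ·N = 6961.78·13727 = 95564354.06.
Subtract the known strata: 5572·8292.45 + 4007·7375.52 + 1892·4754.63 = 84755000.
Remaining total for class 2: 95564354.06 − 84755000 = 10809354.06.
Divide by its size: 10809354.06 / 2256 = 4791.3803... → 4791.38.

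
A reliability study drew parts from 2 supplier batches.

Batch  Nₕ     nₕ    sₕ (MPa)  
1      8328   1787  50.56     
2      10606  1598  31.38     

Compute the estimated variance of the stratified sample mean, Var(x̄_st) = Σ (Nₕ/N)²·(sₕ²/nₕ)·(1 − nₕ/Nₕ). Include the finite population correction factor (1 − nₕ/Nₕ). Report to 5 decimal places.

N = 18934; Wₕ = Nₕ/N.
batch 1: (8328/18934)²·50.56²/1787·(1 − 1787/8328) = 0.21736504
batch 2: (10606/18934)²·31.38²/1598·(1 − 1598/10606) = 0.16421936
Sum = 0.38158440 → 0.38158.

0.38158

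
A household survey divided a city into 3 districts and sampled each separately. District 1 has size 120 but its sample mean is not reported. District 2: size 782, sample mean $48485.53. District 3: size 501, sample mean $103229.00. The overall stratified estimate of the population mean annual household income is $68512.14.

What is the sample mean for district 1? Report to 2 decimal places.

54075.99

N = 120 + 782 + 501 = 1403.
Overall total = μ·N = 68512.14·1403 = 96122532.42.
Subtract the known strata: 782·48485.53 + 501·103229.00 = 89633413.46.
Remaining total for district 1: 96122532.42 − 89633413.46 = 6489118.96.
Divide by its size: 6489118.96 / 120 = 54075.9913... → 54075.99.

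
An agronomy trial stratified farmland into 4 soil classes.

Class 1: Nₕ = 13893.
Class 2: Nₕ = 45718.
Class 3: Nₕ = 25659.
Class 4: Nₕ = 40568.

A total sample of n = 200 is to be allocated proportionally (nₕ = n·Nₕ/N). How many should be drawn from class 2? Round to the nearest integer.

Share of class 2 = 45718/125838 = 0.36331.
Allocate 200 × 0.36331 = 72.662... → 73.

73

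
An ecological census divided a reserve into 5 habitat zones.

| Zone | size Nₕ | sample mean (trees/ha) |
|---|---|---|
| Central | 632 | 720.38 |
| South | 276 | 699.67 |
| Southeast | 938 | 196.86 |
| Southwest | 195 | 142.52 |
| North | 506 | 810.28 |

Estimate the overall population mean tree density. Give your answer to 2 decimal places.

498.95

N = 2547; weights Wₕ = Nₕ/N = (0.2481, 0.1084, 0.3683, 0.0766, 0.1987).
x̄_st = Σ Wₕ·x̄ₕ = 0.2481·720.38 + 0.1084·699.67 + 0.3683·196.86 + 0.0766·142.52 + 0.1987·810.28 ≈ 498.9544...
→ 498.95.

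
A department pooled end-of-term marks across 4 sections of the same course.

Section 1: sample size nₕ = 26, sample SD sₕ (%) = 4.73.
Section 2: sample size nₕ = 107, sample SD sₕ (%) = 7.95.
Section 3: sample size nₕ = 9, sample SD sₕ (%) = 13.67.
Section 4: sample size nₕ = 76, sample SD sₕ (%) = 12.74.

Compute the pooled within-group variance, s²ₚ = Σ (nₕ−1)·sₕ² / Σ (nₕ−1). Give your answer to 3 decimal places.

97.789

1: (26−1)·4.73² = 25·22.3729 = 559.3225
2: (107−1)·7.95² = 106·63.2025 = 6699.465
3: (9−1)·13.67² = 8·186.8689 = 1494.9512
4: (76−1)·12.74² = 75·162.3076 = 12173.07
Numerator = 20926.8087; denominator = Σ(nₕ−1) = 214.
s²ₚ = 20926.8087/214 = 97.78883... → 97.789.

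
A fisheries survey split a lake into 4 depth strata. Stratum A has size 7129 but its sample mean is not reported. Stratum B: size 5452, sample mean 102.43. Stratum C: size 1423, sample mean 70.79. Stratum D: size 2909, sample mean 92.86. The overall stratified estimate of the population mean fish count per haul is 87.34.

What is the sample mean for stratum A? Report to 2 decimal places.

Σ Nₕx̄ₕ = N·μ, so 7129·x̄_A = 16913·87.34 − (5452·102.43 + 1423·70.79 + 2909·92.86).
= 1477181.42 − 929312.27 = 547869.15.
x̄_A = 547869.15 / 7129 = 76.8508... → 76.85.

76.85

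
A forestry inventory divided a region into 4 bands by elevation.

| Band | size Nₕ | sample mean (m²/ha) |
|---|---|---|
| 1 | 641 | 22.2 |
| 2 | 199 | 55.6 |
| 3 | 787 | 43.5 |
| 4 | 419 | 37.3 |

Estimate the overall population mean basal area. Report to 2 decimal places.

36.73

x̄_st = (Σ Nₕx̄ₕ) / (Σ Nₕ) = (641·22.2 + 199·55.6 + 787·43.5 + 419·37.3) / 2046
= 75157.8 / 2046 = 36.7340... → 36.73.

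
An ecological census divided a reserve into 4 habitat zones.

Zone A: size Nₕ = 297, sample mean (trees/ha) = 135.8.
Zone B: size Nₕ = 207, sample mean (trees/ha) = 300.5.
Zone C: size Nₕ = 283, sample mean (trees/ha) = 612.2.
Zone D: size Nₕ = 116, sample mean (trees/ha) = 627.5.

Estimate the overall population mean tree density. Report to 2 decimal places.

386.02

N = 903; weights Wₕ = Nₕ/N = (0.3289, 0.2292, 0.3134, 0.1285).
x̄_st = Σ Wₕ·x̄ₕ = 0.3289·135.8 + 0.2292·300.5 + 0.3134·612.2 + 0.1285·627.5 ≈ 386.0229...
→ 386.02.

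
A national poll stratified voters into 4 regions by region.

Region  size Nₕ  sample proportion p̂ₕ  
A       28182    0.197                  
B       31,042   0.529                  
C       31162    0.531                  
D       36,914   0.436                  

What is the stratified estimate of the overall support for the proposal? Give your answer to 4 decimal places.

N = 28182 + 31042 + 31162 + 36914 = 127300.
Overall proportion = Σ (Nₕ/N)·p̂ₕ.
Σ Nₕp̂ₕ = 5551.854 + 16421.218 + 16547.022 + 16094.504 = 54614.598.
54614.598 / 127300 = 0.429023... → 0.4290.

0.4290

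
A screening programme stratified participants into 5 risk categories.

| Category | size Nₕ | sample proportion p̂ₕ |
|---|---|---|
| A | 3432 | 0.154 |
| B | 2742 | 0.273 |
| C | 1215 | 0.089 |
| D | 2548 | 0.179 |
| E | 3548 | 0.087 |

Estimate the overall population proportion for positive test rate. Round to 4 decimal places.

Wₕ = Nₕ/N with N = 13485: 0.2545, 0.2033, 0.0901, 0.1890, 0.2631.
p̂_st = 0.2545·0.154 + 0.2033·0.273 + 0.0901·0.089 + 0.1890·0.179 + 0.2631·0.087 ≈ 0.159436... → 0.1594.

0.1594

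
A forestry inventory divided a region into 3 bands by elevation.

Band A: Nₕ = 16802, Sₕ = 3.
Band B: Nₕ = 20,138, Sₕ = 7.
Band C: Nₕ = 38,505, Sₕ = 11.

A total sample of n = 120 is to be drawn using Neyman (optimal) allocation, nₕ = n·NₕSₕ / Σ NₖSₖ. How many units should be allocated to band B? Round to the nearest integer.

28

Σ NₕSₕ = 16802·3 + 20138·7 + 38505·11 = 614927.
Share for B: 140966/614927 = 0.22924.
n_B = 120 × 0.22924 = 27.509... → 28.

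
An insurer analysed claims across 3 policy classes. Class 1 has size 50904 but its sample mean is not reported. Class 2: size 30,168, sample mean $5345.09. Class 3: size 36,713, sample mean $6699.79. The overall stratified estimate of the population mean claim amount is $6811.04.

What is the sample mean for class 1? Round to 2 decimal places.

N = 50904 + 30168 + 36713 = 117785.
Overall total = μ·N = 6811.04·117785 = 802238346.4.
Subtract the known strata: 30168·5345.09 + 36713·6699.79 = 407220065.39.
Remaining total for class 1: 802238346.4 − 407220065.39 = 395018281.01.
Divide by its size: 395018281.01 / 50904 = 7760.0637... → 7760.06.

7760.06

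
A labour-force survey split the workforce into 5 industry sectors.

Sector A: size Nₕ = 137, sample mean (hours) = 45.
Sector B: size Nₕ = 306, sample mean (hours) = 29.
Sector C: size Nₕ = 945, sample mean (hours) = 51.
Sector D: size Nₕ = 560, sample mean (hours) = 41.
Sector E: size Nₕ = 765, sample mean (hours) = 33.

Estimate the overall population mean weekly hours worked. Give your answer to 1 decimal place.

41.1

N = 137 + 306 + 945 + 560 + 765 = 2713.
Overall mean = Σ (Nₕ/N)·x̄ₕ — weight by population share, not a simple average.
Σ Nₕx̄ₕ = 137·45 + 306·29 + 945·51 + 560·41 + 765·33 = 6165 + 8874 + 48195 + 22960 + 25245 = 111439.
Divide by N: 111439 / 2713 = 41.076... → 41.1.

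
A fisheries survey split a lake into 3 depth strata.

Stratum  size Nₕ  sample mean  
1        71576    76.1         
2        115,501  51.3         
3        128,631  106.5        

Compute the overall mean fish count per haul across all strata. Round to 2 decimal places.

N = 71576 + 115501 + 128631 = 315708.
The stratified mean weights each stratum mean by its population share Nₕ/N.
Σ Nₕx̄ₕ = 71576·76.1 + 115501·51.3 + 128631·106.5 = 5446933.6 + 5925201.3 + 13699201.5 = 25071336.4.
Divide by N: 25071336.4 / 315708 = 79.4131... → 79.41.

79.41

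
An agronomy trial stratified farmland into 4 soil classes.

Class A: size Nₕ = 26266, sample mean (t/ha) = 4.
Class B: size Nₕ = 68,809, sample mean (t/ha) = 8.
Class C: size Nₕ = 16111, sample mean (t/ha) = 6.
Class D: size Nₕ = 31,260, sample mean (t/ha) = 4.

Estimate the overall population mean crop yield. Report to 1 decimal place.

6.2

N = 26266 + 68809 + 16111 + 31260 = 142446.
Weight each subgroup mean by Nₕ/N and sum.
Σ Nₕx̄ₕ = 26266·4 + 68809·8 + 16111·6 + 31260·4 = 105064 + 550472 + 96666 + 125040 = 877242.
Divide by N: 877242 / 142446 = 6.158... → 6.2.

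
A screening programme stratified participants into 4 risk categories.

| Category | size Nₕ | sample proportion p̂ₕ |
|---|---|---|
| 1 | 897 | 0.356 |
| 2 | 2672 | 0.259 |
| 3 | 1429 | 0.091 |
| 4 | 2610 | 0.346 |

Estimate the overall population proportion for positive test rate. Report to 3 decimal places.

N = 897 + 2672 + 1429 + 2610 = 7608.
Overall proportion = Σ (Nₕ/N)·p̂ₕ.
Σ Nₕp̂ₕ = 319.332 + 692.048 + 130.039 + 903.06 = 2044.479.
2044.479 / 7608 = 0.26873... → 0.269.

0.269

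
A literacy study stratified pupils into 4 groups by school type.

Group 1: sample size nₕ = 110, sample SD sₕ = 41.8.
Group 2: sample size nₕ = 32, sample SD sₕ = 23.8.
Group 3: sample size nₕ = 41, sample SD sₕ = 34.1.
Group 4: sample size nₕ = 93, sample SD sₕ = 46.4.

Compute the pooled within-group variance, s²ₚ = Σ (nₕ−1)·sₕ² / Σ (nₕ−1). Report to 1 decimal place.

1663.9

1: (110−1)·41.8² = 109·1747.24 = 190449.16
2: (32−1)·23.8² = 31·566.44 = 17559.64
3: (41−1)·34.1² = 40·1162.81 = 46512.4
4: (93−1)·46.4² = 92·2152.96 = 198072.32
Numerator = 452593.52; denominator = Σ(nₕ−1) = 272.
s²ₚ = 452593.52/272 = 1663.947... → 1663.9.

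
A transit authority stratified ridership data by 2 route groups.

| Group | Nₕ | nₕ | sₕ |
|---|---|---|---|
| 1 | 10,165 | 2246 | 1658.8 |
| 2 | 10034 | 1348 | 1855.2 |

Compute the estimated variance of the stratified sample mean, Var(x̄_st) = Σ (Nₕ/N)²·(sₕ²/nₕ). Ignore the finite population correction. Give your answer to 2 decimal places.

940.32

N = 20199. Term for each stratum: Wₕ²sₕ²/nₕ.
Var(x̄_st) = 310.26539 + 630.05728 = 940.32267 → 940.32.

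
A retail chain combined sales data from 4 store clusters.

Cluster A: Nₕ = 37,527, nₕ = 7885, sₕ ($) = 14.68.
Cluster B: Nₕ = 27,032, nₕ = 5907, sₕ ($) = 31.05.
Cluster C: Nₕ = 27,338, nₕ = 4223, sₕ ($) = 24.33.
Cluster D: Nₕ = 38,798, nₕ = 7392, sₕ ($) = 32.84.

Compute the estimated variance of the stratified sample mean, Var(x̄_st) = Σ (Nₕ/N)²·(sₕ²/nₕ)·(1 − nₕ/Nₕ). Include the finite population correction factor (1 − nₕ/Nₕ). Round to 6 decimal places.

N = 130695. Term for each stratum: Wₕ²sₕ²/nₕ·(1−nₕ/Nₕ).
Var(x̄_st) = 0.001779852 + 0.005456488 + 0.005185681 + 0.010407546 = 0.022829567 → 0.022830.

0.022830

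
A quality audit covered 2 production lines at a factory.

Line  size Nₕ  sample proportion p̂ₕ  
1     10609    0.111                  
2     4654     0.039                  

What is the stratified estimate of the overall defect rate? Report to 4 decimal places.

N = 10609 + 4654 = 15263.
Overall proportion = Σ (Nₕ/N)·p̂ₕ.
Σ Nₕp̂ₕ = 1177.599 + 181.506 = 1359.105.
1359.105 / 15263 = 0.089046... → 0.0890.

0.0890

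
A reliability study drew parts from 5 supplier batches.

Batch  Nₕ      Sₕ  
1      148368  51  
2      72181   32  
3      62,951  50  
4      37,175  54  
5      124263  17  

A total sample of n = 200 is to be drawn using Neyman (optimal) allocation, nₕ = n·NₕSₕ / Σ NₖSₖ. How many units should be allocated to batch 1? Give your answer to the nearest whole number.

88

1: NₕSₕ = 148368·51 = 7566768
2: NₕSₕ = 72181·32 = 2309792
3: NₕSₕ = 62951·50 = 3147550
4: NₕSₕ = 37175·54 = 2007450
5: NₕSₕ = 124263·17 = 2112471
Σ NₕSₕ = 17144031.
n_1 = 200·7566768/17144031 = 88.273... → 88.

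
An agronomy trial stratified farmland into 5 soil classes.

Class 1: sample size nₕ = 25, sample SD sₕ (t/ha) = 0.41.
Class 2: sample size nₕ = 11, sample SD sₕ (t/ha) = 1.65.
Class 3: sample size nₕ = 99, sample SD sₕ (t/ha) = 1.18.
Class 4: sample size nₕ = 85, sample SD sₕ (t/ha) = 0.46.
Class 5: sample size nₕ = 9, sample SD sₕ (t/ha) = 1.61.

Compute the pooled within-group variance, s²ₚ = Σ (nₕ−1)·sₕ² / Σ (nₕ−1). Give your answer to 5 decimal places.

Degrees of freedom: 24 + 10 + 98 + 84 + 8 = 224.
Σ(nₕ−1)sₕ² = 24·0.1681 + 10·2.7225 + 98·1.3924 + 84·0.2116 + 8·2.5921 = 206.2258.
s²ₚ = 206.2258 / 224 = 0.9206509... → 0.92065.

0.92065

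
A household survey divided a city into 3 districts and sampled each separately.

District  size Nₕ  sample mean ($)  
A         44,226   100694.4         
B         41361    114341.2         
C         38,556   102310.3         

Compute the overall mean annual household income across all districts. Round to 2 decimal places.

105743.00

N = 124143; weights Wₕ = Nₕ/N = (0.3563, 0.3332, 0.3106).
x̄_st = Σ Wₕ·x̄ₕ = 0.3563·100694.4 + 0.3332·114341.2 + 0.3106·102310.3 ≈ 105742.9967...
→ 105743.00.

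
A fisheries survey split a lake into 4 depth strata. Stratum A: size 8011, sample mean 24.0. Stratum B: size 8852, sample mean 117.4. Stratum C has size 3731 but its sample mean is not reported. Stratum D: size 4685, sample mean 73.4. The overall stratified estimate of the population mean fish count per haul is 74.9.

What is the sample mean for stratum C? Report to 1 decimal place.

85.2

N = 8011 + 8852 + 3731 + 4685 = 25279.
Overall total = μ·N = 74.9·25279 = 1893397.1.
Subtract the known strata: 8011·24.0 + 8852·117.4 + 4685·73.4 = 1575367.8.
Remaining total for stratum C: 1893397.1 − 1575367.8 = 318029.3.
Divide by its size: 318029.3 / 3731 = 85.240... → 85.2.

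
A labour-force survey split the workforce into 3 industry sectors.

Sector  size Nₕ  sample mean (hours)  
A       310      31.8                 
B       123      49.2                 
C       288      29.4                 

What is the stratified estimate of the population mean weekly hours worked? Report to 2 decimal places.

N = 721; weights Wₕ = Nₕ/N = (0.4300, 0.1706, 0.3994).
x̄_st = Σ Wₕ·x̄ₕ = 0.4300·31.8 + 0.1706·49.2 + 0.3994·29.4 ≈ 33.8097...
→ 33.81.

33.81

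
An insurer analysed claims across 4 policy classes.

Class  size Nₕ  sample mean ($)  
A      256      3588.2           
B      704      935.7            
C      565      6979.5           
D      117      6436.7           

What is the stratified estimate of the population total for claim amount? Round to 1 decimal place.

A: 256·3588.2 = 918579.2
B: 704·935.7 = 658732.8
C: 565·6979.5 = 3943417.5
D: 117·6436.7 = 753093.9
τ̂ = Σ Nₕx̄ₕ = 6273823.4.

6273823.4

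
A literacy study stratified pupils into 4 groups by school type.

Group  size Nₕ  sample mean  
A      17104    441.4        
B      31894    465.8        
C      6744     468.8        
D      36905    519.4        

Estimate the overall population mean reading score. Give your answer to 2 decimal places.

N = 92647; weights Wₕ = Nₕ/N = (0.1846, 0.3443, 0.0728, 0.3983).
x̄_st = Σ Wₕ·x̄ₕ = 0.1846·441.4 + 0.3443·465.8 + 0.0728·468.8 + 0.3983·519.4 ≈ 482.8648...
→ 482.86.

482.86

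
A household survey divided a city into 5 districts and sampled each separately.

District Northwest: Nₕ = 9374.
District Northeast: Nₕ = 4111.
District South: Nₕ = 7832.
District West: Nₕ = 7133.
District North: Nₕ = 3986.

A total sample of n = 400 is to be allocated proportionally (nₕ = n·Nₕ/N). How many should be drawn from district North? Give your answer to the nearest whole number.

49

N = 9374 + 4111 + 7832 + 7133 + 3986 = 32436.
n_North = 400·3986/32436 = 49.155... → 49.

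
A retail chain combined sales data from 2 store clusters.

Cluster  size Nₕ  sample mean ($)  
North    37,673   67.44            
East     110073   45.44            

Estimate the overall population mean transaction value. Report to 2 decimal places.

51.05

N = 37673 + 110073 = 147746.
Overall mean = Σ (Nₕ/N)·x̄ₕ — weight by population share, not a simple average.
Σ Nₕx̄ₕ = 37673·67.44 + 110073·45.44 = 2540667.12 + 5001717.12 = 7542384.24.
Divide by N: 7542384.24 / 147746 = 51.0497... → 51.05.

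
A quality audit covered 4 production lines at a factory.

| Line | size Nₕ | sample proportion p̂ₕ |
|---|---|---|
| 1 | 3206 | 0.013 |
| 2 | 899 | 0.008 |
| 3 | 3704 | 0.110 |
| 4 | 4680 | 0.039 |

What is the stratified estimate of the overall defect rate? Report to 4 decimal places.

N = 3206 + 899 + 3704 + 4680 = 12489.
Overall proportion = Σ (Nₕ/N)·p̂ₕ.
Σ Nₕp̂ₕ = 41.678 + 7.192 + 407.44 + 182.52 = 638.83.
638.83 / 12489 = 0.051151... → 0.0512.

0.0512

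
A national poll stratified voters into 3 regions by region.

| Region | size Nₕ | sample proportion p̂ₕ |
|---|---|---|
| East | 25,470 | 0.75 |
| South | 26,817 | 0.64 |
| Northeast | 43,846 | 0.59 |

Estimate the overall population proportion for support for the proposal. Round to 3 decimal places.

0.646

Wₕ = Nₕ/N with N = 96133: 0.2649, 0.2790, 0.4561.
p̂_st = 0.2649·0.75 + 0.2790·0.64 + 0.4561·0.59 ≈ 0.64634... → 0.646.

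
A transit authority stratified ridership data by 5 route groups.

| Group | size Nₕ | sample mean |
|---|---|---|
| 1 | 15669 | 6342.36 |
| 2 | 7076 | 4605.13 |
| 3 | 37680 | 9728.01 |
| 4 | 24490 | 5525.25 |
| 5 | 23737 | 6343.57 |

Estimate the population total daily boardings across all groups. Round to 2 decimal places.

784406449.11

1: 15669·6342.36 = 99378438.84
2: 7076·4605.13 = 32585899.88
3: 37680·9728.01 = 366551416.8
4: 24490·5525.25 = 135313372.5
5: 23737·6343.57 = 150577321.09
τ̂ = Σ Nₕx̄ₕ = 784406449.11.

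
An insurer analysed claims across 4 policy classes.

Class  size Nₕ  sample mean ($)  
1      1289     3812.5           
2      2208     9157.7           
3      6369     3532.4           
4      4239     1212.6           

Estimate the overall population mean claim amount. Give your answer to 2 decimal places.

3741.41

x̄_st = (Σ Nₕx̄ₕ) / (Σ Nₕ) = (1289·3812.5 + 2208·9157.7 + 6369·3532.4 + 4239·1212.6) / 14105
= 52772581.1 / 14105 = 3741.4095... → 3741.41.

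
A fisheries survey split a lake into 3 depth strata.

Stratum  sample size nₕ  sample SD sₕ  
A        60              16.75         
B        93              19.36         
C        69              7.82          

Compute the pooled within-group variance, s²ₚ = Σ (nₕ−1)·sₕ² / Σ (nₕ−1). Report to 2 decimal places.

252.03

A: (60−1)·16.75² = 59·280.5625 = 16553.1875
B: (93−1)·19.36² = 92·374.8096 = 34482.4832
C: (69−1)·7.82² = 68·61.1524 = 4158.3632
Numerator = 55194.0339; denominator = Σ(nₕ−1) = 219.
s²ₚ = 55194.0339/219 = 252.0276... → 252.03.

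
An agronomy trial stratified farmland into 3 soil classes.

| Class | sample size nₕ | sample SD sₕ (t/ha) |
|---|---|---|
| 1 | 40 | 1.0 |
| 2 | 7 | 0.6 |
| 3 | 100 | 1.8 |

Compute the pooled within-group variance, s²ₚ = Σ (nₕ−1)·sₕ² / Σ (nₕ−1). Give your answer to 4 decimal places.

2.5133

Degrees of freedom: 39 + 6 + 99 = 144.
Σ(nₕ−1)sₕ² = 39·1 + 6·0.36 + 99·3.24 = 361.92.
s²ₚ = 361.92 / 144 = 2.513333... → 2.5133.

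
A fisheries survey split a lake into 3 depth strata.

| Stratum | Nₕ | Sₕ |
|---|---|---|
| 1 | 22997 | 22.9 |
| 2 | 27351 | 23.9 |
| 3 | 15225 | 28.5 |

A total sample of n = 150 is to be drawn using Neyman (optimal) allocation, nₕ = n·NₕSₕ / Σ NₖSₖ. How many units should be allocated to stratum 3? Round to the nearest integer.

40

Σ NₕSₕ = 22997·22.9 + 27351·23.9 + 15225·28.5 = 1614232.7.
Share for 3: 433912.5/1614232.7 = 0.26880.
n_3 = 150 × 0.26880 = 40.321... → 40.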